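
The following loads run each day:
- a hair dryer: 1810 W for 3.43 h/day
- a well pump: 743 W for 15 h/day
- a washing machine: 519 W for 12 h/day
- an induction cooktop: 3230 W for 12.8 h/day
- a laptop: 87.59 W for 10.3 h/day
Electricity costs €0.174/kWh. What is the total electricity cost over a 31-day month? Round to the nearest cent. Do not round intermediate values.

€355.07

hair dryer: 1810 W × 3.43 h × 31 d = 192,457 Wh = 192.5 kWh
well pump: 743 W × 15 h × 31 d = 345,495 Wh = 345.5 kWh
washing machine: 519 W × 12 h × 31 d = 193,068 Wh = 193.1 kWh
induction cooktop: 3230 W × 12.8 h × 31 d = 1,281,664 Wh = 1,282 kWh
laptop: 87.59 W × 10.3 h × 31 d = 27,967 Wh = 27.97 kWh
Total energy = 192.5 + 345.5 + 193.1 + 1,282 + 27.97 = 2,041 kWh
Cost = 2,041 kWh × €0.174 = €355.07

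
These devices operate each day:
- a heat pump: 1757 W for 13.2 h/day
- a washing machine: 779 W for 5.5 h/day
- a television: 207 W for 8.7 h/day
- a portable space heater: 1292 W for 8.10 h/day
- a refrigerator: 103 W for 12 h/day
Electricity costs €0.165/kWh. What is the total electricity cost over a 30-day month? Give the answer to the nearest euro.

€203

heat pump: 1757 W × 13.2 h × 30 d = 695,772 Wh = 695.8 kWh
washing machine: 779 W × 5.5 h × 30 d = 128,535 Wh = 128.5 kWh
television: 207 W × 8.7 h × 30 d = 54,027 Wh = 54.03 kWh
portable space heater: 1292 W × 8.10 h × 30 d = 313,956 Wh = 314 kWh
refrigerator: 103 W × 12 h × 30 d = 37,080 Wh = 37.08 kWh
Total energy = 695.8 + 128.5 + 54.03 + 314 + 37.08 = 1,229 kWh
Cost = 1,229 kWh × €0.165 = €202.85 ≈ €203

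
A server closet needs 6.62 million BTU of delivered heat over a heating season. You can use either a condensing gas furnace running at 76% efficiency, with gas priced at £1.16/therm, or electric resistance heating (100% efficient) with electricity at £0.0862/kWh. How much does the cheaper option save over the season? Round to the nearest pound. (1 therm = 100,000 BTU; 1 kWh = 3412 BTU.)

£66

Heat load = 6.62 × 10⁶ BTU = 6,620,000 BTU
Gas: input = 6,620,000 / 0.76 = 8,710,526 BTU = 87.11 therm → 87.11 × £1.16 = £101.04
Electric: 6,620,000 BTU / 3412 = 1,940 kWh → × £0.0862 = £167.25
Difference = |£101.04 − £167.25| = £66.20 ≈ £66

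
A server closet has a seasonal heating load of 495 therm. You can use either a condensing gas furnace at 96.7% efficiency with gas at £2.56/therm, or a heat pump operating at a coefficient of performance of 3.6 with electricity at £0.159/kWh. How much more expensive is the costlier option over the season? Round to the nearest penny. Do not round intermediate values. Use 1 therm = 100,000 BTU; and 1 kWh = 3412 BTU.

£669.69

Heat load = 495 therm × 100,000 = 49,500,000 BTU
Gas: input = 49,500,000 / 0.967 = 51,189,245 BTU = 511.9 therm → 511.9 × £2.56 = £1,310.44
Heat pump: 49,500,000 BTU / 3412 = 14,510 kWh heat; / 3.6 = 4,030 kWh in → × £0.159 = £640.75
Difference = |£1,310.44 − £640.75| = £669.69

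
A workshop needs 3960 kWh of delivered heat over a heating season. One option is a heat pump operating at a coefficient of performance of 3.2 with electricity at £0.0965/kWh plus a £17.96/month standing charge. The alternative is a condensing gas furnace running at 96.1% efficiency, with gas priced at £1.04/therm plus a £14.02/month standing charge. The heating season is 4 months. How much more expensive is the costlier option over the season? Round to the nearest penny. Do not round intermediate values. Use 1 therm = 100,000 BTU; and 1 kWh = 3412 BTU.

£11.04

Heat load = 3960 kWh × 3412 = 13,511,520 BTU
Gas: input = 13,511,520 / 0.961 = 14,059,854 BTU = 140.6 therm → 140.6 × £1.04 = £146.22; + 4 × £14.02 standing = £202.30
Heat pump: 13,511,520 BTU / 3412 = 3,960 kWh heat; / 3.2 = 1,238 kWh in → × £0.0965 = £119.42; + 4 × £17.96 standing = £191.26
Difference = |£202.30 − £191.26| = £11.04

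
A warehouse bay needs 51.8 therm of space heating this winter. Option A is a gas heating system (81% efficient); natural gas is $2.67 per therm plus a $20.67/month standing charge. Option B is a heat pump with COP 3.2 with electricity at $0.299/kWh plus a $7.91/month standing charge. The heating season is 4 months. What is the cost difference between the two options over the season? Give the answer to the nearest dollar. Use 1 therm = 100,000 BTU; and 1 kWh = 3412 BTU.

Heat load = 51.8 therm × 100,000 = 5,180,000 BTU
Gas: input = 5,180,000 / 0.81 = 6,395,062 BTU = 63.95 therm → 63.95 × $2.67 = $170.75; + 4 × $20.67 standing = $253.43
Heat pump: 5,180,000 BTU / 3412 = 1,518 kWh heat; / 3.2 = 474.4 kWh in → × $0.299 = $141.85; + 4 × $7.91 standing = $173.49
Difference = |$253.43 − $173.49| = $79.93 ≈ $80

$80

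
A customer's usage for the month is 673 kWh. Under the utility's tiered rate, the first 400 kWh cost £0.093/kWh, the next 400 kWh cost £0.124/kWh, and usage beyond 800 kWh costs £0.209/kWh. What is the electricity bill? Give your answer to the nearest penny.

£71.05

First 400 kWh × £0.093 = £37.20
Next 273 kWh × £0.124 = £33.85
Remaining tier: 0 kWh (not reached)
Total = £71.05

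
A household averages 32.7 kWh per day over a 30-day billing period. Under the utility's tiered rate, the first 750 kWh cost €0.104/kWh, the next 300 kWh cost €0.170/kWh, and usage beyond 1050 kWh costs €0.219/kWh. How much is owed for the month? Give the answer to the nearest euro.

Usage = 32.7 kWh/day × 30 days = 981 kWh
First 750 kWh × €0.104 = €78.00
Next 231 kWh × €0.170 = €39.27
Remaining tier: 0 kWh (not reached)
Total = €117.27 ≈ €117

€117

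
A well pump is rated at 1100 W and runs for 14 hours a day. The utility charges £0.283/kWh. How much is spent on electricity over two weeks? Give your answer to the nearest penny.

£61.01

Energy = 1100 W × 14 h/day × 14 days = 215,600 Wh = 215.6 kWh
Cost = 215.6 kWh × £0.283/kWh = £61.01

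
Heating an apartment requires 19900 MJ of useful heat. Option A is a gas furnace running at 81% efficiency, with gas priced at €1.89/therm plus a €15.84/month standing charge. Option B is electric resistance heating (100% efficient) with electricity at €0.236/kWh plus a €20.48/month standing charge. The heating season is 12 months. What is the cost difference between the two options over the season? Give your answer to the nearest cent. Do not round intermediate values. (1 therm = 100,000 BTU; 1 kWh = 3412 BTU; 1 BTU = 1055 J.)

Heat load = 19900 MJ = 19,900,000,000 J / 1055 = 18,862,559 BTU
Gas: input = 18,862,559 / 0.81 = 23,287,110 BTU = 232.9 therm → 232.9 × €1.89 = €440.13; + 12 × €15.84 standing = €630.21
Electric: 18,862,559 BTU / 3412 = 5,528 kWh → × €0.236 = €1,304.68; + 12 × €20.48 standing = €1,550.44
Difference = |€630.21 − €1,550.44| = €920.23

€920.23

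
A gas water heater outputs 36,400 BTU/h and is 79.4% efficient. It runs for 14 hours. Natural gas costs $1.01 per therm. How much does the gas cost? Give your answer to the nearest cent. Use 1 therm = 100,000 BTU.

$6.48

Heat delivered = 36,400 BTU/h × 14 h = 509,600 BTU
Gas input = 509,600 / 0.794 = 641,814 BTU
= 641,814 / 100,000 = 6.418 therm
Cost = 6.418 × $1.01/therm = $6.48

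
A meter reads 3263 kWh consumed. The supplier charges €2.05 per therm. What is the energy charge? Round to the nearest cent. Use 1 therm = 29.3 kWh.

3263 kWh × (0.03413 therm/kWh) = 111.4 therm
Cost = 111.4 therm × €2.05/therm = €228.30

€228.30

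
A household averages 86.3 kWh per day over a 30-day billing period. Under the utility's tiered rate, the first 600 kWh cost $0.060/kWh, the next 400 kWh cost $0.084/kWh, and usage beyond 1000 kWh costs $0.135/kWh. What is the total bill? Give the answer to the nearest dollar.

$284

Usage = 86.3 kWh/day × 30 days = 2589 kWh
First 600 kWh × $0.060 = $36.00
Next 400 kWh × $0.084 = $33.60
Remaining 1589 kWh × $0.135 = $214.52
Total = $284.12 ≈ $284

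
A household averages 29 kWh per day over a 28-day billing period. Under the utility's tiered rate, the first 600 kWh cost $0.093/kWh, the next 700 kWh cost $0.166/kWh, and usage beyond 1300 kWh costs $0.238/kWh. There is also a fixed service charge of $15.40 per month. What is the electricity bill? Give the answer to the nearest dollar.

Usage = 29 kWh/day × 28 days = 812 kWh
First 600 kWh × $0.093 = $55.80
Next 212 kWh × $0.166 = $35.19
Remaining tier: 0 kWh (not reached)
Energy charge = $90.99; + service $15.40 = $106.39 ≈ $106

$106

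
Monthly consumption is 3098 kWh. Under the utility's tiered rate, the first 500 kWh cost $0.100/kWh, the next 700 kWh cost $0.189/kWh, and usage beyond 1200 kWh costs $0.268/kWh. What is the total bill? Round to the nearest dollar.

$691

First 500 kWh × $0.100 = $50.00
Next 700 kWh × $0.189 = $132.30
Remaining 1898 kWh × $0.268 = $508.66
Total = $690.96 ≈ $691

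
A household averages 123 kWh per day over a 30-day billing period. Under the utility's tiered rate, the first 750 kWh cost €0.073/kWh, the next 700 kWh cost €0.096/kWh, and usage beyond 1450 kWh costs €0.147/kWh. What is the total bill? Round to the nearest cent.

Usage = 123 kWh/day × 30 days = 3690 kWh
First 750 kWh × €0.073 = €54.75
Next 700 kWh × €0.096 = €67.20
Remaining 2240 kWh × €0.147 = €329.28
Total = €451.23

€451.23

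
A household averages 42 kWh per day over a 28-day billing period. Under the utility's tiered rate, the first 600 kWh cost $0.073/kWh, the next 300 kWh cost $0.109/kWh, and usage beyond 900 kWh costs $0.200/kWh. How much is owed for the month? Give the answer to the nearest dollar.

$132

Usage = 42 kWh/day × 28 days = 1176 kWh
First 600 kWh × $0.073 = $43.80
Next 300 kWh × $0.109 = $32.70
Remaining 276 kWh × $0.200 = $55.20
Total = $131.70 ≈ $132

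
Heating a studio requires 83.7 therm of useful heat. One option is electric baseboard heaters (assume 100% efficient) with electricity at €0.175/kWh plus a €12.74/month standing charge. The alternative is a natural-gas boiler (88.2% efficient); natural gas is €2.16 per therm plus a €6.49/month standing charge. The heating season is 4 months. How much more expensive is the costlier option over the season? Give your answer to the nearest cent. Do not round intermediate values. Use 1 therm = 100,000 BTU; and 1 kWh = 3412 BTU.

Heat load = 83.7 therm × 100,000 = 8,370,000 BTU
Gas: input = 8,370,000 / 0.882 = 9,489,796 BTU = 94.9 therm → 94.9 × €2.16 = €204.98; + 4 × €6.49 standing = €230.94
Electric: 8,370,000 BTU / 3412 = 2,453 kWh → × €0.175 = €429.29; + 4 × €12.74 standing = €480.25
Difference = |€230.94 − €480.25| = €249.31

€249.31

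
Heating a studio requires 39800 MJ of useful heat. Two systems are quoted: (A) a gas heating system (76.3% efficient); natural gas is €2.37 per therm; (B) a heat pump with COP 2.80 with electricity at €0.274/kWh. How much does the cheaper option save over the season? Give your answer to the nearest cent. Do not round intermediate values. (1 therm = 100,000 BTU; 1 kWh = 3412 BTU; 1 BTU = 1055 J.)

Heat load = 39800 MJ = 39,800,000,000 J / 1055 = 37,725,118 BTU
Gas: input = 37,725,118 / 0.763 = 49,443,143 BTU = 494.4 therm → 494.4 × €2.37 = €1,171.80
Heat pump: 37,725,118 BTU / 3412 = 11,060 kWh heat; / 2.80 = 3,949 kWh in → × €0.274 = €1,081.97
Difference = |€1,171.80 − €1,081.97| = €89.84

€89.84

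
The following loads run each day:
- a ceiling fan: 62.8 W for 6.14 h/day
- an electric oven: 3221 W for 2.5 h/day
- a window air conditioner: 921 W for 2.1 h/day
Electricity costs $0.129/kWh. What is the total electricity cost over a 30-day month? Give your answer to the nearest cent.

ceiling fan: 62.8 W × 6.14 h × 30 d = 11,568 Wh = 11.57 kWh
electric oven: 3221 W × 2.5 h × 30 d = 241,575 Wh = 241.6 kWh
window air conditioner: 921 W × 2.1 h × 30 d = 58,023 Wh = 58.02 kWh
Total energy = 11.57 + 241.6 + 58.02 = 311.2 kWh
Cost = 311.2 kWh × $0.129 = $40.14

$40.14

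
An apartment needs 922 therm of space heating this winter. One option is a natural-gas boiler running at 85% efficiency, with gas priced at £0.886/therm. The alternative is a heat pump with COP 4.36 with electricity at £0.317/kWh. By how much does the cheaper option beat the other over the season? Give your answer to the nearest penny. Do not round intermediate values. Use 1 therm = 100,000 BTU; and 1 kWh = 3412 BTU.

£1003.64

Heat load = 922 therm × 100,000 = 92,200,000 BTU
Gas: input = 92,200,000 / 0.85 = 108,470,588 BTU = 1,085 therm → 1,085 × £0.886 = £961.05
Heat pump: 92,200,000 BTU / 3412 = 27,020 kWh heat; / 4.36 = 6,198 kWh in → × £0.317 = £1,964.69
Difference = |£961.05 − £1,964.69| = £1,003.64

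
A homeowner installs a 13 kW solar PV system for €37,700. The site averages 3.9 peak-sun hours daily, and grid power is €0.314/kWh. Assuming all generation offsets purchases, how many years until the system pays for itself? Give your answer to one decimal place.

Daily generation = 13 kW × 3.9 h = 50.7 kWh
Annual generation = 50.7 × 365 = 18506 kWh
Annual savings = 18506 × €0.314 = €5,810.73
Payback = €37,700 / €5,810.73 = 6.49 years

6.5 years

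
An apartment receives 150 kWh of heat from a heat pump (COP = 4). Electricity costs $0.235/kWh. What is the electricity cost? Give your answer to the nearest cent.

Electrical input = 150 kWh / 4 = 37.5 kWh
Cost = 37.5 × $0.235/kWh = $8.81

$8.81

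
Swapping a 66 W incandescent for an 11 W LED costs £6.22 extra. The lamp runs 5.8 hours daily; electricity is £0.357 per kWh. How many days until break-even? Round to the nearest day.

55 days

Power saved = 66 − 11 = 55 W
Daily energy saved = 55 W × 5.8 h = 319 Wh = 0.319 kWh
Daily savings = 0.319 × £0.357 = £0.1139
Payback = £6.22 / £0.1139 per day = 54.62 days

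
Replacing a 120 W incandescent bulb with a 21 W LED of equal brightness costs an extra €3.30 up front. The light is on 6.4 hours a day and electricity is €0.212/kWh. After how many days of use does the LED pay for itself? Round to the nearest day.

25 days

Power saved = 120 − 21 = 99 W
Daily energy saved = 99 W × 6.4 h = 633.6 Wh = 0.6336 kWh
Daily savings = 0.6336 × €0.212 = €0.1343
Payback = €3.30 / €0.1343 per day = 24.57 days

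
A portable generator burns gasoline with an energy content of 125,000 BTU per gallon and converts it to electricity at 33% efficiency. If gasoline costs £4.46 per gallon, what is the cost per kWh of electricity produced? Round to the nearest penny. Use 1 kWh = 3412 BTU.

Electrical output per gallon = 125,000 BTU × 0.33 / 3412 BTU/kWh = 12.09 kWh
Cost per kWh = £4.46 / 12.09 kWh = £0.369

£0.37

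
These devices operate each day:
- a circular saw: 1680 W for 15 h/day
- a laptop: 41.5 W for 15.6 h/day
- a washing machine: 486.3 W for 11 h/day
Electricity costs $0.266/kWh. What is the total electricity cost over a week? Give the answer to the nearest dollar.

$58

circular saw: 1680 W × 15 h × 7 d = 176,400 Wh = 176.4 kWh
laptop: 41.5 W × 15.6 h × 7 d = 4,532 Wh = 4.532 kWh
washing machine: 486.3 W × 11 h × 7 d = 37,445 Wh = 37.45 kWh
Total energy = 176.4 + 4.532 + 37.45 = 218.4 kWh
Cost = 218.4 kWh × $0.266 = $58.09 ≈ $58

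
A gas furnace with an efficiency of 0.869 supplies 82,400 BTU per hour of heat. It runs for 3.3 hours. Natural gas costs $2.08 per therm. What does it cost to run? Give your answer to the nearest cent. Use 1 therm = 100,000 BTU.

$6.51

Heat delivered = 82,400 BTU/h × 3.3 h = 271,920 BTU
Gas input = 271,920 / 0.869 = 312,911 BTU
= 312,911 / 100,000 = 3.129 therm
Cost = 3.129 × $2.08/therm = $6.51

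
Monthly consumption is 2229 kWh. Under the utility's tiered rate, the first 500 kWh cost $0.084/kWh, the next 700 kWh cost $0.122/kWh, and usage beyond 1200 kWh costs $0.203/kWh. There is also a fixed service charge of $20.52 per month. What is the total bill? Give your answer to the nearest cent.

First 500 kWh × $0.084 = $42.00
Next 700 kWh × $0.122 = $85.40
Remaining 1029 kWh × $0.203 = $208.89
Energy charge = $336.29; + service $20.52 = $356.81

$356.81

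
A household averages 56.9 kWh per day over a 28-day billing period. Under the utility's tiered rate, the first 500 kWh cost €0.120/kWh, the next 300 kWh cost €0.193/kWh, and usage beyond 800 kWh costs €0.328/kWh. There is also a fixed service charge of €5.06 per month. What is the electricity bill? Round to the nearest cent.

€383.13

Usage = 56.9 kWh/day × 28 days = 1593.2 kWh
First 500 kWh × €0.120 = €60.00
Next 300 kWh × €0.193 = €57.90
Remaining 793.2 kWh × €0.328 = €260.17
Energy charge = €378.07; + service €5.06 = €383.13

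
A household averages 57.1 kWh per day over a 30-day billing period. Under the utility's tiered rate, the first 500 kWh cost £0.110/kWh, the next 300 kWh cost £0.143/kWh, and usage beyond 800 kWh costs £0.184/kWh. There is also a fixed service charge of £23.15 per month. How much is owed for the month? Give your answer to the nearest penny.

£289.04

Usage = 57.1 kWh/day × 30 days = 1713 kWh
First 500 kWh × £0.110 = £55.00
Next 300 kWh × £0.143 = £42.90
Remaining 913 kWh × £0.184 = £167.99
Energy charge = £265.89; + service £23.15 = £289.04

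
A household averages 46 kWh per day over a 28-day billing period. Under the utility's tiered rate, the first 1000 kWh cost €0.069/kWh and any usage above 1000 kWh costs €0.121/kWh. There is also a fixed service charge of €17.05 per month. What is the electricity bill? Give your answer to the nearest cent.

€120.90

Usage = 46 kWh/day × 28 days = 1288 kWh
First 1000 kWh × €0.069 = €69.00
Remaining 288 kWh × €0.121 = €34.85
Energy charge = €103.85; + service €17.05 = €120.90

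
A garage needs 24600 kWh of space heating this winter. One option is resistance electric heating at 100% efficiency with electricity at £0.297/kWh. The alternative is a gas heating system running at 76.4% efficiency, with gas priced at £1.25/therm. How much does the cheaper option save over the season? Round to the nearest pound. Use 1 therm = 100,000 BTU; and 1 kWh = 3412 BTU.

Heat load = 24600 kWh × 3412 = 83,935,200 BTU
Gas: input = 83,935,200 / 0.764 = 109,862,827 BTU = 1,099 therm → 1,099 × £1.25 = £1,373.29
Electric: 83,935,200 BTU / 3412 = 24,600 kWh → × £0.297 = £7,306.20
Difference = |£1,373.29 − £7,306.20| = £5,932.91 ≈ £5933

£5933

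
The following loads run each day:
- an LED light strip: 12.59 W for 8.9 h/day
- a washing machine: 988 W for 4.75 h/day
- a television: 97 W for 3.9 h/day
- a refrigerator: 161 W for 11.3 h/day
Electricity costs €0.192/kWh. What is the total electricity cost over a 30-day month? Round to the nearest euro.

€40

LED light strip: 12.59 W × 8.9 h × 30 d = 3,362 Wh = 3.362 kWh
washing machine: 988 W × 4.75 h × 30 d = 140,790 Wh = 140.8 kWh
television: 97 W × 3.9 h × 30 d = 11,349 Wh = 11.35 kWh
refrigerator: 161 W × 11.3 h × 30 d = 54,579 Wh = 54.58 kWh
Total energy = 3.362 + 140.8 + 11.35 + 54.58 = 210.1 kWh
Cost = 210.1 kWh × €0.192 = €40.34 ≈ €40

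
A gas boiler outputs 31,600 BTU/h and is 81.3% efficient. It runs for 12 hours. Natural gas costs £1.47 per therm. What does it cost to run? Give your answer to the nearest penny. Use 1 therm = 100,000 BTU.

£6.86

Heat delivered = 31,600 BTU/h × 12 h = 379,200 BTU
Gas input = 379,200 / 0.813 = 466,421 BTU
= 466,421 / 100,000 = 4.664 therm
Cost = 4.664 × £1.47/therm = £6.86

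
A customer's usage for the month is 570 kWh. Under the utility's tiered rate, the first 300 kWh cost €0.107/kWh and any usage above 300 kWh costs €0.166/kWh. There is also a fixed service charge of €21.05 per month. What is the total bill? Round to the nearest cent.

€97.97

First 300 kWh × €0.107 = €32.10
Remaining 270 kWh × €0.166 = €44.82
Energy charge = €76.92; + service €21.05 = €97.97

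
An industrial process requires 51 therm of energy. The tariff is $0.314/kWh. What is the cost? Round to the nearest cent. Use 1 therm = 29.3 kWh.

$469.21

51 therm × (29.3 kWh/therm) = 1,494 kWh
Cost = 1,494 kWh × $0.314/kWh = $469.21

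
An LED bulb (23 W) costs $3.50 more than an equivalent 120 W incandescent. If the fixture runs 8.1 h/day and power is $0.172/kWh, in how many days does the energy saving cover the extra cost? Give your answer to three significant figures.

25.9 days

Power saved = 120 − 23 = 97 W
Daily energy saved = 97 W × 8.1 h = 785.7 Wh = 0.7857 kWh
Daily savings = 0.7857 × $0.172 = $0.1351
Payback = $3.50 / $0.1351 per day = 25.9 days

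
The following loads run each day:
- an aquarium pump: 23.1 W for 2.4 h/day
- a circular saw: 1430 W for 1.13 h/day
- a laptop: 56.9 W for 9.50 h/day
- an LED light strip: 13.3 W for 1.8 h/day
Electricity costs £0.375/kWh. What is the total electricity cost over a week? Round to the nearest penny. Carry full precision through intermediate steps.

aquarium pump: 23.1 W × 2.4 h × 7 d = 388 Wh = 0.3881 kWh
circular saw: 1430 W × 1.13 h × 7 d = 11,311 Wh = 11.31 kWh
laptop: 56.9 W × 9.50 h × 7 d = 3,784 Wh = 3.784 kWh
LED light strip: 13.3 W × 1.8 h × 7 d = 168 Wh = 0.1676 kWh
Total energy = 0.3881 + 11.31 + 3.784 + 0.1676 = 15.65 kWh
Cost = 15.65 kWh × £0.375 = £5.87

£5.87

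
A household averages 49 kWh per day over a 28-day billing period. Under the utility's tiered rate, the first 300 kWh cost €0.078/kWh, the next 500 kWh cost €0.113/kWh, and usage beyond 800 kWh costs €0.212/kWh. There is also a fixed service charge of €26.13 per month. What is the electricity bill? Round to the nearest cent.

€227.29

Usage = 49 kWh/day × 28 days = 1372 kWh
First 300 kWh × €0.078 = €23.40
Next 500 kWh × €0.113 = €56.50
Remaining 572 kWh × €0.212 = €121.26
Energy charge = €201.16; + service €26.13 = €227.29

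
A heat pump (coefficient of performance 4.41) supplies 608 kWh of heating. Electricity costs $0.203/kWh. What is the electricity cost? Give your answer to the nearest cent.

$27.99

Electrical input = 608 kWh / 4.41 = 137.9 kWh
Cost = 137.9 × $0.203/kWh = $27.99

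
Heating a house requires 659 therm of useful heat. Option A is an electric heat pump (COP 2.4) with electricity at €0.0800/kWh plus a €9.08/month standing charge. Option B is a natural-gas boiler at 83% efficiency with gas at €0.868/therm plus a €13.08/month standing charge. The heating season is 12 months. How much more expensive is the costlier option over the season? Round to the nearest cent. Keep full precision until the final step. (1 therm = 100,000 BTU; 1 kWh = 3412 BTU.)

€93.36

Heat load = 659 therm × 100,000 = 65,900,000 BTU
Gas: input = 65,900,000 / 0.830 = 79,397,590 BTU = 794 therm → 794 × €0.868 = €689.17; + 12 × €13.08 standing = €846.13
Heat pump: 65,900,000 BTU / 3412 = 19,310 kWh heat; / 2.4 = 8,048 kWh in → × €0.0800 = €643.81; + 12 × €9.08 standing = €752.77
Difference = |€846.13 − €752.77| = €93.36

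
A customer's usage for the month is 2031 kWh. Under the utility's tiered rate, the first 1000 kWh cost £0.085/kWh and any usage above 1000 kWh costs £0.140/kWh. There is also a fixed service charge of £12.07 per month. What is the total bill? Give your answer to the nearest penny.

First 1000 kWh × £0.085 = £85.00
Remaining 1031 kWh × £0.140 = £144.34
Energy charge = £229.34; + service £12.07 = £241.41

£241.41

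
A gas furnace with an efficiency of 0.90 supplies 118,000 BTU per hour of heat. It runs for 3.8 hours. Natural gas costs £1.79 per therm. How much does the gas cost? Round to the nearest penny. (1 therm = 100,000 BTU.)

£8.92

Heat delivered = 118,000 BTU/h × 3.8 h = 448,400 BTU
Gas input = 448,400 / 0.90 = 498,222 BTU
= 498,222 / 100,000 = 4.982 therm
Cost = 4.982 × £1.79/therm = £8.92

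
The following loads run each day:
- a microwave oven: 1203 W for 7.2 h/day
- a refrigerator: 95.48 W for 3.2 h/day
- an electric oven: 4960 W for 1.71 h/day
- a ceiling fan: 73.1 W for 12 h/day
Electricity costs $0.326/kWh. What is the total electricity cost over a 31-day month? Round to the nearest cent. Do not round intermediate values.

microwave oven: 1203 W × 7.2 h × 31 d = 268,510 Wh = 268.5 kWh
refrigerator: 95.48 W × 3.2 h × 31 d = 9,472 Wh = 9.472 kWh
electric oven: 4960 W × 1.71 h × 31 d = 262,930 Wh = 262.9 kWh
ceiling fan: 73.1 W × 12 h × 31 d = 27,193 Wh = 27.19 kWh
Total energy = 268.5 + 9.472 + 262.9 + 27.19 = 568.1 kWh
Cost = 568.1 kWh × $0.326 = $185.20

$185.20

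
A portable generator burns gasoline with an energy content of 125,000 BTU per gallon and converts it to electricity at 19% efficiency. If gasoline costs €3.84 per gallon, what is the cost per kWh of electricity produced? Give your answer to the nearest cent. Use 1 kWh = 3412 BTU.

€0.55

Electrical output per gallon = 125,000 BTU × 0.19 / 3412 BTU/kWh = 6.961 kWh
Cost per kWh = €3.84 / 6.961 kWh = €0.552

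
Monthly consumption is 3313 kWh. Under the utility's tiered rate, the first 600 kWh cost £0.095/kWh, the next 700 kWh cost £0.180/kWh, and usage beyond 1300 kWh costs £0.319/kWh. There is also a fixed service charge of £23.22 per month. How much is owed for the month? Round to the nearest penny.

First 600 kWh × £0.095 = £57.00
Next 700 kWh × £0.180 = £126.00
Remaining 2013 kWh × £0.319 = £642.15
Energy charge = £825.15; + service £23.22 = £848.37

£848.37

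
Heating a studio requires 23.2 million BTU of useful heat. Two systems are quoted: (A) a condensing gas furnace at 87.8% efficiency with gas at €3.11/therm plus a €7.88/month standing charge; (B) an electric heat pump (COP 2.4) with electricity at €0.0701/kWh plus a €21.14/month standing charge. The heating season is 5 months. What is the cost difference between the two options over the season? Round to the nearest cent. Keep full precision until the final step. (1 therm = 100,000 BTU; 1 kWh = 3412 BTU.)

€556.87

Heat load = 23.2 × 10⁶ BTU = 23,200,000 BTU
Gas: input = 23,200,000 / 0.878 = 26,423,690 BTU = 264.2 therm → 264.2 × €3.11 = €821.78; + 5 × €7.88 standing = €861.18
Heat pump: 23,200,000 BTU / 3412 = 6,800 kWh heat; / 2.4 = 2,833 kWh in → × €0.0701 = €198.60; + 5 × €21.14 standing = €304.30
Difference = |€861.18 − €304.30| = €556.87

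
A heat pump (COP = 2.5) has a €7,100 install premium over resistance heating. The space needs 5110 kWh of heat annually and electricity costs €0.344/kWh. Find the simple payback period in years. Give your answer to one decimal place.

6.7 years

Resistance: 5110 kWh × €0.344 = €1,757.84/yr
Heat pump: 5110 / 2.5 = 2044 kWh in → × €0.344 = €703.14/yr
Annual savings = €1,054.70
Payback = €7,100 / €1,054.70 = 6.73 years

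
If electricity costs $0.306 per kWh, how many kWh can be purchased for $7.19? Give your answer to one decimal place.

$7.19 / $0.306 per kWh = 23.5 kWh

23.5 kWh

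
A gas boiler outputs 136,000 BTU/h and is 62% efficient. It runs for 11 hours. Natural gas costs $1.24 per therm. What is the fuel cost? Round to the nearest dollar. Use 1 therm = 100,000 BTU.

$30

Heat delivered = 136,000 BTU/h × 11 h = 1,496,000 BTU
Gas input = 1,496,000 / 0.62 = 2,412,903 BTU
= 2,412,903 / 100,000 = 24.13 therm
Cost = 24.13 × $1.24/therm = $29.92 ≈ $30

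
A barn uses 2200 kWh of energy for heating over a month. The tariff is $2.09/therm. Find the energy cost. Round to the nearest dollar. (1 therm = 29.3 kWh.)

$157

2200 kWh × (0.03413 therm/kWh) = 75.09 therm
Cost = 75.09 therm × $2.09/therm = $156.93 ≈ $157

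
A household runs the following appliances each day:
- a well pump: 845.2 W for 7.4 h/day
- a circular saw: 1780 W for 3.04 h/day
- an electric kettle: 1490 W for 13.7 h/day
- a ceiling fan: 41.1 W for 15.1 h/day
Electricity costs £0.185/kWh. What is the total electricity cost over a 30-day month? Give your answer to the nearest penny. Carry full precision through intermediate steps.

£181.48

well pump: 845.2 W × 7.4 h × 30 d = 187,634 Wh = 187.6 kWh
circular saw: 1780 W × 3.04 h × 30 d = 162,336 Wh = 162.3 kWh
electric kettle: 1490 W × 13.7 h × 30 d = 612,390 Wh = 612.4 kWh
ceiling fan: 41.1 W × 15.1 h × 30 d = 18,618 Wh = 18.62 kWh
Total energy = 187.6 + 162.3 + 612.4 + 18.62 = 981 kWh
Cost = 981 kWh × £0.185 = £181.48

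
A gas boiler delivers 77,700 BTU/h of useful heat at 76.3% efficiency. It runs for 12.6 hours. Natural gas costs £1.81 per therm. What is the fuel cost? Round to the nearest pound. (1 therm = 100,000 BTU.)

£23

Heat delivered = 77,700 BTU/h × 12.6 h = 979,020 BTU
Gas input = 979,020 / 0.763 = 1,283,119 BTU
= 1,283,119 / 100,000 = 12.83 therm
Cost = 12.83 × £1.81/therm = £23.22 ≈ £23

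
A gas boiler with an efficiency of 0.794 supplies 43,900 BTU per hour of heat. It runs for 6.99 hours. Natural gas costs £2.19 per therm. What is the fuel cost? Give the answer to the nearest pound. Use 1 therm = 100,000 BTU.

Heat delivered = 43,900 BTU/h × 6.99 h = 306,861 BTU
Gas input = 306,861 / 0.794 = 386,475 BTU
= 386,475 / 100,000 = 3.865 therm
Cost = 3.865 × £2.19/therm = £8.46 ≈ £8

£8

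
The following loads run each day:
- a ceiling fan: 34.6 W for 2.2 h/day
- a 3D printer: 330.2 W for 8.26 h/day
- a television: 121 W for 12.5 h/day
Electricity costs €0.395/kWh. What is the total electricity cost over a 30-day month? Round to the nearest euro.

ceiling fan: 34.6 W × 2.2 h × 30 d = 2,284 Wh = 2.284 kWh
3D printer: 330.2 W × 8.26 h × 30 d = 81,824 Wh = 81.82 kWh
television: 121 W × 12.5 h × 30 d = 45,375 Wh = 45.38 kWh
Total energy = 2.284 + 81.82 + 45.38 = 129.5 kWh
Cost = 129.5 kWh × €0.395 = €51.15 ≈ €51

€51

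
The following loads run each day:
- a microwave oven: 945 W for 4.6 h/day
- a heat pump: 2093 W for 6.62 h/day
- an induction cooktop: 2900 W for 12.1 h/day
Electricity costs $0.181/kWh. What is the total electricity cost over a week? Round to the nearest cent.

microwave oven: 945 W × 4.6 h × 7 d = 30,429 Wh = 30.43 kWh
heat pump: 2093 W × 6.62 h × 7 d = 96,990 Wh = 96.99 kWh
induction cooktop: 2900 W × 12.1 h × 7 d = 245,630 Wh = 245.6 kWh
Total energy = 30.43 + 96.99 + 245.6 = 373 kWh
Cost = 373 kWh × $0.181 = $67.52

$67.52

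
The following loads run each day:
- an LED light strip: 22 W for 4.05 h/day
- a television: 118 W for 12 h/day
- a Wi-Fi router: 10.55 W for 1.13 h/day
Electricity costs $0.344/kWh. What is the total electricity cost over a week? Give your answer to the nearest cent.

LED light strip: 22 W × 4.05 h × 7 d = 624 Wh = 0.6237 kWh
television: 118 W × 12 h × 7 d = 9,912 Wh = 9.912 kWh
Wi-Fi router: 10.55 W × 1.13 h × 7 d = 83 Wh = 0.08345 kWh
Total energy = 0.6237 + 9.912 + 0.08345 = 10.62 kWh
Cost = 10.62 kWh × $0.344 = $3.65

$3.65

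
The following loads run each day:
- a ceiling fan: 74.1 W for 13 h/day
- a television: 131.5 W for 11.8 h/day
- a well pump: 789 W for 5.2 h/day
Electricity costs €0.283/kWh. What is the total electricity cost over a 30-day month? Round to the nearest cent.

ceiling fan: 74.1 W × 13 h × 30 d = 28,899 Wh = 28.9 kWh
television: 131.5 W × 11.8 h × 30 d = 46,551 Wh = 46.55 kWh
well pump: 789 W × 5.2 h × 30 d = 123,084 Wh = 123.1 kWh
Total energy = 28.9 + 46.55 + 123.1 = 198.5 kWh
Cost = 198.5 kWh × €0.283 = €56.19

€56.19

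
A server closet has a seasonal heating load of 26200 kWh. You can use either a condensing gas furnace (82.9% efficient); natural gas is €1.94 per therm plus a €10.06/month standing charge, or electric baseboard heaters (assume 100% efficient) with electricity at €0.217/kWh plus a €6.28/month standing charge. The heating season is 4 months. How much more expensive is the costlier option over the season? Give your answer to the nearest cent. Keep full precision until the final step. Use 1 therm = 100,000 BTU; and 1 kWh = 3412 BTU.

€3578.30

Heat load = 26200 kWh × 3412 = 89,394,400 BTU
Gas: input = 89,394,400 / 0.829 = 107,834,017 BTU = 1,078 therm → 1,078 × €1.94 = €2,091.98; + 4 × €10.06 standing = €2,132.22
Electric: 89,394,400 BTU / 3412 = 26,200 kWh → × €0.217 = €5,685.40; + 4 × €6.28 standing = €5,710.52
Difference = |€2,132.22 − €5,710.52| = €3,578.30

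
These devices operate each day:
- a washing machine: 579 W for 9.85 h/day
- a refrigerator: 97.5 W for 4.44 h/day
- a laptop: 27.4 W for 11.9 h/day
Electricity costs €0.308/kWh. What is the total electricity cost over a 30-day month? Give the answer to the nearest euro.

washing machine: 579 W × 9.85 h × 30 d = 171,094 Wh = 171.1 kWh
refrigerator: 97.5 W × 4.44 h × 30 d = 12,987 Wh = 12.99 kWh
laptop: 27.4 W × 11.9 h × 30 d = 9,782 Wh = 9.782 kWh
Total energy = 171.1 + 12.99 + 9.782 = 193.9 kWh
Cost = 193.9 kWh × €0.308 = €59.71 ≈ €60

€60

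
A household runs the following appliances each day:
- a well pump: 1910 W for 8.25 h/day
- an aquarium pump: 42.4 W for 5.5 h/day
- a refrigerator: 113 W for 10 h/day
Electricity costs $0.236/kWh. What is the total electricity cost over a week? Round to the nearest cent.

$28.28

well pump: 1910 W × 8.25 h × 7 d = 110,302 Wh = 110.3 kWh
aquarium pump: 42.4 W × 5.5 h × 7 d = 1,632 Wh = 1.632 kWh
refrigerator: 113 W × 10 h × 7 d = 7,910 Wh = 7.91 kWh
Total energy = 110.3 + 1.632 + 7.91 = 119.8 kWh
Cost = 119.8 kWh × $0.236 = $28.28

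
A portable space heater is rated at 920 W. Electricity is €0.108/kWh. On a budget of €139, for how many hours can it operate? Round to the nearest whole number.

1399 h

Energy budget = €139 / €0.108 per kWh = 1,287 kWh = 1,287,037 Wh
Runtime = 1,287,037 Wh / 920 W = 1,399 h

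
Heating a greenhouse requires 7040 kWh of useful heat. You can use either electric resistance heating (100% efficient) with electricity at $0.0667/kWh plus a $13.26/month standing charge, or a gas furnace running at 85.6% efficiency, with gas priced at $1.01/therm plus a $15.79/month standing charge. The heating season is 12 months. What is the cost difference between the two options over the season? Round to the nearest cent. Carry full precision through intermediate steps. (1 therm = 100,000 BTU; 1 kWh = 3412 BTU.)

$155.79

Heat load = 7040 kWh × 3412 = 24,020,480 BTU
Gas: input = 24,020,480 / 0.856 = 28,061,308 BTU = 280.6 therm → 280.6 × $1.01 = $283.42; + 12 × $15.79 standing = $472.90
Electric: 24,020,480 BTU / 3412 = 7,040 kWh → × $0.0667 = $469.57; + 12 × $13.26 standing = $628.69
Difference = |$472.90 − $628.69| = $155.79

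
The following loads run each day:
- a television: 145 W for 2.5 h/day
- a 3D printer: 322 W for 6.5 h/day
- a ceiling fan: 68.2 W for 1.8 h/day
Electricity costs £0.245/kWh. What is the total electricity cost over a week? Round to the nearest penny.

£4.42

television: 145 W × 2.5 h × 7 d = 2,538 Wh = 2.538 kWh
3D printer: 322 W × 6.5 h × 7 d = 14,651 Wh = 14.65 kWh
ceiling fan: 68.2 W × 1.8 h × 7 d = 859 Wh = 0.8593 kWh
Total energy = 2.538 + 14.65 + 0.8593 = 18.05 kWh
Cost = 18.05 kWh × £0.245 = £4.42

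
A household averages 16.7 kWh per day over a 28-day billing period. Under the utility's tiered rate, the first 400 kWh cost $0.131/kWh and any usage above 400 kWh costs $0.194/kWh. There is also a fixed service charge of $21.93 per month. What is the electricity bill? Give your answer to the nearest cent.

Usage = 16.7 kWh/day × 28 days = 467.6 kWh
First 400 kWh × $0.131 = $52.40
Remaining 67.6 kWh × $0.194 = $13.11
Energy charge = $65.51; + service $21.93 = $87.44

$87.44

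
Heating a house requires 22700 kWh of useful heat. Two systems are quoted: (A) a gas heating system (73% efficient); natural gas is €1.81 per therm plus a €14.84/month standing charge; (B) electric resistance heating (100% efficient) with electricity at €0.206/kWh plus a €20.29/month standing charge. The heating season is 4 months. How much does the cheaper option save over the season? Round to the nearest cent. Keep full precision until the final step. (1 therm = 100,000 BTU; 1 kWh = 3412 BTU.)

€2777.60

Heat load = 22700 kWh × 3412 = 77,452,400 BTU
Gas: input = 77,452,400 / 0.73 = 106,099,178 BTU = 1,061 therm → 1,061 × €1.81 = €1,920.40; + 4 × €14.84 standing = €1,979.76
Electric: 77,452,400 BTU / 3412 = 22,700 kWh → × €0.206 = €4,676.20; + 4 × €20.29 standing = €4,757.36
Difference = |€1,979.76 − €4,757.36| = €2,777.60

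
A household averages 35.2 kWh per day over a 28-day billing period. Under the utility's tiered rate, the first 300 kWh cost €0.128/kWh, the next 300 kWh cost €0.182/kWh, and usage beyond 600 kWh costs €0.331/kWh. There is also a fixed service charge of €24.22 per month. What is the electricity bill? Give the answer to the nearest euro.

Usage = 35.2 kWh/day × 28 days = 985.6 kWh
First 300 kWh × €0.128 = €38.40
Next 300 kWh × €0.182 = €54.60
Remaining 385.6 kWh × €0.331 = €127.63
Energy charge = €220.63; + service €24.22 = €244.85 ≈ €245

€245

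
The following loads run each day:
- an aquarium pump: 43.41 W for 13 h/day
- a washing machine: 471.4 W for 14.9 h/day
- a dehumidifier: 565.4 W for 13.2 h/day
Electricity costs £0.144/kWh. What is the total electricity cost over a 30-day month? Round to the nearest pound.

aquarium pump: 43.41 W × 13 h × 30 d = 16,930 Wh = 16.93 kWh
washing machine: 471.4 W × 14.9 h × 30 d = 210,716 Wh = 210.7 kWh
dehumidifier: 565.4 W × 13.2 h × 30 d = 223,898 Wh = 223.9 kWh
Total energy = 16.93 + 210.7 + 223.9 = 451.5 kWh
Cost = 451.5 kWh × £0.144 = £65.02 ≈ £65

£65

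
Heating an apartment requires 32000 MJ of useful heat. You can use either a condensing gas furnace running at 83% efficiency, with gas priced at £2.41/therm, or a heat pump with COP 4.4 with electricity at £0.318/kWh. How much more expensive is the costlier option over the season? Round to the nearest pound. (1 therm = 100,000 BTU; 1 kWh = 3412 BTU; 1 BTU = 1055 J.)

£238

Heat load = 32000 MJ = 32,000,000,000 J / 1055 = 30,331,754 BTU
Gas: input = 30,331,754 / 0.83 = 36,544,281 BTU = 365.4 therm → 365.4 × £2.41 = £880.72
Heat pump: 30,331,754 BTU / 3412 = 8,890 kWh heat; / 4.4 = 2,020 kWh in → × £0.318 = £642.48
Difference = |£880.72 − £642.48| = £238.23 ≈ £238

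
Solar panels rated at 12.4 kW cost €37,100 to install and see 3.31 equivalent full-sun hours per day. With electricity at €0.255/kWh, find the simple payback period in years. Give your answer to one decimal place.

Daily generation = 12.4 kW × 3.31 h = 41.04 kWh
Annual generation = 41.04 × 365 = 14981 kWh
Annual savings = 14981 × €0.255 = €3,820.17
Payback = €37,100 / €3,820.17 = 9.71 years

9.7 years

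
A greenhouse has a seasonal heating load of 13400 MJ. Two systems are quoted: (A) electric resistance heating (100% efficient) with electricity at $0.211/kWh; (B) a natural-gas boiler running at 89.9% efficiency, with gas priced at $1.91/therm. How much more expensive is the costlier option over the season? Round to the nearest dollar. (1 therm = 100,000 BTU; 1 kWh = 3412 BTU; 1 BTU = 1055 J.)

$516

Heat load = 13400 MJ = 13,400,000,000 J / 1055 = 12,701,422 BTU
Gas: input = 12,701,422 / 0.899 = 14,128,389 BTU = 141.3 therm → 141.3 × $1.91 = $269.85
Electric: 12,701,422 BTU / 3412 = 3,723 kWh → × $0.211 = $785.46
Difference = |$269.85 − $785.46| = $515.61 ≈ $516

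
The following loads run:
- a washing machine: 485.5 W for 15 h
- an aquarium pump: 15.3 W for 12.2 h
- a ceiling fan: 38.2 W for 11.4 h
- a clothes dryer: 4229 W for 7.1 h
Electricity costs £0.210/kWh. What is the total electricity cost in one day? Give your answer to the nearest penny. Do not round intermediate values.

£7.97

washing machine: 485.5 W × 15 h = 7,282 Wh = 7.282 kWh
aquarium pump: 15.3 W × 12.2 h = 187 Wh = 0.1867 kWh
ceiling fan: 38.2 W × 11.4 h = 435 Wh = 0.4355 kWh
clothes dryer: 4229 W × 7.1 h = 30,026 Wh = 30.03 kWh
Total energy = 7.282 + 0.1867 + 0.4355 + 30.03 = 37.93 kWh
Cost = 37.93 kWh × £0.210 = £7.97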